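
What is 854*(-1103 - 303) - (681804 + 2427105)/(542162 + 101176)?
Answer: -257491495207/214446 ≈ -1.2007e+6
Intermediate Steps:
854*(-1103 - 303) - (681804 + 2427105)/(542162 + 101176) = 854*(-1406) - 3108909/643338 = -1200724 - 3108909/643338 = -1200724 - 1*1036303/214446 = -1200724 - 1036303/214446 = -257491495207/214446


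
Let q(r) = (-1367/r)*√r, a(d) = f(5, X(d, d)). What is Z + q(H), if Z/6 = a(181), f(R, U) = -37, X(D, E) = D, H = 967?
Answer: -222 - 1367*√967/967 ≈ -265.96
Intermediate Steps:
a(d) = -37
q(r) = -1367/√r
Z = -222 (Z = 6*(-37) = -222)
Z + q(H) = -222 - 1367*√967/967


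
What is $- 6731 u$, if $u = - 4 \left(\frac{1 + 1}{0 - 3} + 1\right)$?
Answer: $\frac{26924}{3} \approx 8974.7$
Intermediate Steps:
$u = - \frac{4}{3}$ ($u = - 4 \left(\frac{2}{-3} + 1\right) = - 4 \left(2 \left(- \frac{1}{3}\right) + 1\right) = - 4 \left(- \frac{2}{3} + 1\right) = \left(-4\right) \frac{1}{3} = - \frac{4}{3} \approx -1.3333$)
$- 6731 u = \left(-6731\right) \left(- \frac{4}{3}\right) = \frac{26924}{3}$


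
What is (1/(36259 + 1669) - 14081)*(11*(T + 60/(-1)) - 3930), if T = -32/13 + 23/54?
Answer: 14779878908249/227568 ≈ 6.4947e+7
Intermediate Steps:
T = -1429/702 (T = -32*1/13 + 23*(1/54) = -32/13 + 23/54 = -1429/702 ≈ -2.0356)
(1/(36259 + 1669) - 14081)*(11*(T + 60/(-1)) - 3930) = (1/(36259 + 1669) - 14081)*(11*(-1429/702 + 60/(-1)) - 3930) = (1/37928 - 14081)*(11*(-1429/702 + 60*(-1)) - 3930) = (1/37928 - 14081)*(11*(-1429/702 - 60) - 3930) = -534064167*(11*(-43549/702) - 3930)/37928 = -534064167*(-479039/702 - 3930)/37928 = -534064167/37928*(-3237899/702) = 14779878908249/227568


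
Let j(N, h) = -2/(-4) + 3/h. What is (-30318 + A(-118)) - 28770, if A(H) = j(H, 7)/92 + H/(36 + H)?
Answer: -3120242579/52808 ≈ -59087.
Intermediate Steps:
j(N, h) = ½ + 3/h (j(N, h) = -2*(-¼) + 3/h = ½ + 3/h)
A(H) = 13/1288 + H/(36 + H) (A(H) = ((½)*(6 + 7)/7)/92 + H/(36 + H) = ((½)*(⅐)*13)*(1/92) + H/(36 + H) = (13/14)*(1/92) + H/(36 + H) = 13/1288 + H/(36 + H))
(-30318 + A(-118)) - 28770 = (-30318 + (468 + 1301*(-118))/(1288*(36 - 118))) - 28770 = (-30318 + (1/1288)*(468 - 153518)/(-82)) - 28770 = (-30318 + (1/1288)*(-1/82)*(-153050)) - 28770 = (-30318 + 76525/52808) - 28770 = -1600956419/52808 - 28770 = -3120242579/52808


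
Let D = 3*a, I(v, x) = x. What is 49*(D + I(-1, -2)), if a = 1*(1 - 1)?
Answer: -98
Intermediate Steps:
a = 0 (a = 1*0 = 0)
D = 0 (D = 3*0 = 0)
49*(D + I(-1, -2)) = 49*(0 - 2) = 49*(-2) = -98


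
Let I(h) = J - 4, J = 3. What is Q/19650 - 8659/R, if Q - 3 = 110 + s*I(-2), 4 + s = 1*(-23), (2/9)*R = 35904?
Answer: -4917661/105827040 ≈ -0.046469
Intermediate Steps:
R = 161568 (R = (9/2)*35904 = 161568)
I(h) = -1 (I(h) = 3 - 4 = -1)
s = -27 (s = -4 + 1*(-23) = -4 - 23 = -27)
Q = 140 (Q = 3 + (110 - 27*(-1)) = 3 + (110 + 27) = 3 + 137 = 140)
Q/19650 - 8659/R = 140/19650 - 8659/161568 = 140*(1/19650) - 8659*1/161568 = 14/1965 - 8659/161568 = -4917661/105827040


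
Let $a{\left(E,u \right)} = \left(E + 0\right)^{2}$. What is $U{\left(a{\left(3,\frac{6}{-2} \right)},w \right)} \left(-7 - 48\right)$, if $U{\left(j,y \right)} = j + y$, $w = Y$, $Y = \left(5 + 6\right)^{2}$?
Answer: $-7150$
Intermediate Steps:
$a{\left(E,u \right)} = E^{2}$
$Y = 121$ ($Y = 11^{2} = 121$)
$w = 121$
$U{\left(a{\left(3,\frac{6}{-2} \right)},w \right)} \left(-7 - 48\right) = \left(3^{2} + 121\right) \left(-7 - 48\right) = \left(9 + 121\right) \left(-55\right) = 130 \left(-55\right) = -7150$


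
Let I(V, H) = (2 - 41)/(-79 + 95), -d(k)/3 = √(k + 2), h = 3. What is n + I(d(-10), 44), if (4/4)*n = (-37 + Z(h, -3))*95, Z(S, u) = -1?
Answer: -57799/16 ≈ -3612.4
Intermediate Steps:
n = -3610 (n = (-37 - 1)*95 = -38*95 = -3610)
d(k) = -3*√(2 + k) (d(k) = -3*√(k + 2) = -3*√(2 + k))
I(V, H) = -39/16
n + I(d(-10), 44) = -3610 - 39/16 = -57799/16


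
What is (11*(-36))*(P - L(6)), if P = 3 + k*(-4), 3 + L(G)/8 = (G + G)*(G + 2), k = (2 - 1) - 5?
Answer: 287100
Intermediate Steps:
k = -4 (k = 1 - 5 = -4)
L(G) = -24 + 16*G*(2 + G) (L(G) = -24 + 8*((G + G)*(G + 2)) = -24 + 8*((2*G)*(2 + G)) = -24 + 8*(2*G*(2 + G)) = -24 + 16*G*(2 + G))
P = 19 (P = 3 - 4*(-4) = 3 + 16 = 19)
(11*(-36))*(P - L(6)) = (11*(-36))*(19 - (-24 + 16*6**2 + 32*6)) = -396*(19 - (-24 + 16*36 + 192)) = -396*(19 - (-24 + 576 + 192)) = -396*(19 - 1*744) = -396*(19 - 744) = -396*(-725) = 287100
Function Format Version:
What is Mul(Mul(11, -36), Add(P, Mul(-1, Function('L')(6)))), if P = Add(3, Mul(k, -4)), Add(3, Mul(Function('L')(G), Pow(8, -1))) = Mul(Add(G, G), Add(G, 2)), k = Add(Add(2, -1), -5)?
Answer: 287100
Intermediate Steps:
k = -4 (k = Add(1, -5) = -4)
Function('L')(G) = Add(-24, Mul(16, G, Add(2, G))) (Function('L')(G) = Add(-24, Mul(8, Mul(Add(G, G), Add(G, 2)))) = Add(-24, Mul(8, Mul(Mul(2, G), Add(2, G)))) = Add(-24, Mul(8, Mul(2, G, Add(2, G)))) = Add(-24, Mul(16, G, Add(2, G))))
P = 19 (P = Add(3, Mul(-4, -4)) = Add(3, 16) = 19)
Mul(Mul(11, -36), Add(P, Mul(-1, Function('L')(6)))) = Mul(Mul(11, -36), Add(19, Mul(-1, Add(-24, Mul(16, Pow(6, 2)), Mul(32, 6))))) = Mul(-396, Add(19, Mul(-1, Add(-24, Mul(16, 36), 192)))) = Mul(-396, Add(19, Mul(-1, Add(-24, 576, 192)))) = Mul(-396, Add(19, Mul(-1, 744))) = Mul(-396, Add(19, -744)) = Mul(-396, -725) = 287100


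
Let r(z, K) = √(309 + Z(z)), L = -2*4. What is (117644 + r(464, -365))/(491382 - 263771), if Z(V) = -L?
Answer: 117644/227611 + √317/227611 ≈ 0.51694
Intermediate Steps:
L = -8
Z(V) = 8 (Z(V) = -1*(-8) = 8)
r(z, K) = √317 (r(z, K) = √(309 + 8) = √317)
(117644 + r(464, -365))/(491382 - 263771) = (117644 + √317)/(491382 - 263771) = (117644 + √317)/227611 = (117644 + √317)*(1/227611) = 117644/227611 + √317/227611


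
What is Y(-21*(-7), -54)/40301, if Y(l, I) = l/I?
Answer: -49/725418 ≈ -6.7547e-5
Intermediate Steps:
Y(-21*(-7), -54)/40301 = (-21*(-7)/(-54))/40301 = (147*(-1/54))*(1/40301) = -49/18*1/40301 = -49/725418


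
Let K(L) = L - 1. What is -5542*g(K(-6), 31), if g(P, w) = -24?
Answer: 133008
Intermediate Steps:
K(L) = -1 + L
-5542*g(K(-6), 31) = -5542*(-24) = 133008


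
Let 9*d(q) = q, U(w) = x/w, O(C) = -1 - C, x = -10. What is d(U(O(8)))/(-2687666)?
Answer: -5/108850473 ≈ -4.5935e-8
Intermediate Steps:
U(w) = -10/w
d(q) = q/9
d(U(O(8)))/(-2687666) = ((-10/(-1 - 1*8))/9)/(-2687666) = ((-10/(-1 - 8))/9)*(-1/2687666) = ((-10/(-9))/9)*(-1/2687666) = ((-10*(-⅑))/9)*(-1/2687666) = ((⅑)*(10/9))*(-1/2687666) = (10/81)*(-1/2687666) = -5/108850473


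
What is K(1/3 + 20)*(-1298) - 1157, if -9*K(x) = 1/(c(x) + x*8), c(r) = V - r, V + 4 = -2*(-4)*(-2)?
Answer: -1272559/1101 ≈ -1155.8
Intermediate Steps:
V = -20 (V = -4 - 2*(-4)*(-2) = -4 + 8*(-2) = -4 - 16 = -20)
c(r) = -20 - r
K(x) = -1/(9*(-20 + 7*x)) (K(x) = -1/(9*((-20 - x) + x*8)) = -1/(9*((-20 - x) + 8*x)) = -1/(9*(-20 + 7*x)))
K(1/3 + 20)*(-1298) - 1157 = -1/(-180 + 63*(1/3 + 20))*(-1298) - 1157 = -1/(-180 + 63*(⅓ + 20))*(-1298) - 1157 = -1/(-180 + 63*(61/3))*(-1298) - 1157 = -1/(-180 + 1281)*(-1298) - 1157 = -1/1101*(-1298) - 1157 = 1298/1101 - 1157 = -1272559/1101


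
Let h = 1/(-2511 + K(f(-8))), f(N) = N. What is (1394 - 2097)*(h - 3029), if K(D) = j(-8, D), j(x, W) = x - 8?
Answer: 283208508/133 ≈ 2.1294e+6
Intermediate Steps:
j(x, W) = -8 + x
K(D) = -16 (K(D) = -8 - 8 = -16)
h = -1/2527 (h = 1/(-2511 - 16) = 1/(-2527) = -1/2527 ≈ -0.00039573)
(1394 - 2097)*(h - 3029) = (1394 - 2097)*(-1/2527 - 3029) = -703*(-7654284/2527) = 283208508/133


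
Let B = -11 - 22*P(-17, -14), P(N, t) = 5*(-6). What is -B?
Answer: -649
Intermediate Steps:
P(N, t) = -30
B = 649 (B = -11 - 22*(-30) = -11 + 660 = 649)
-B = -1*649 = -649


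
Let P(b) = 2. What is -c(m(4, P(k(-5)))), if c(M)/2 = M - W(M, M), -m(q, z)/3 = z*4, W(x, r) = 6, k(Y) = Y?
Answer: 60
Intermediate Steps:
m(q, z) = -12*z (m(q, z) = -3*z*4 = -12*z)
c(M) = -12 + 2*M (c(M) = 2*(M - 1*6) = 2*(M - 6) = 2*(-6 + M) = -12 + 2*M)
-c(m(4, P(k(-5)))) = -(-12 + 2*(-12*2)) = -(-12 + 2*(-24)) = -(-12 - 48) = -1*(-60) = 60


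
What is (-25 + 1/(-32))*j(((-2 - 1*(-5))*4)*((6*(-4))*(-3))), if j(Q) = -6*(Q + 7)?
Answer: 2093013/16 ≈ 1.3081e+5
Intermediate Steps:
j(Q) = -42 - 6*Q (j(Q) = -6*(7 + Q) = -42 - 6*Q)
(-25 + 1/(-32))*j(((-2 - 1*(-5))*4)*((6*(-4))*(-3))) = (-25 + 1/(-32))*(-42 - 6*(-2 - 1*(-5))*4*(6*(-4))*(-3)) = (-25 - 1/32)*(-42 - 6*(-2 + 5)*4*(-24*(-3))) = -801*(-42 - 6*3*4*72)/32 = -801*(-42 - 72*72)/32 = -801*(-42 - 6*864)/32 = -801*(-42 - 5184)/32 = -801/32*(-5226) = 2093013/16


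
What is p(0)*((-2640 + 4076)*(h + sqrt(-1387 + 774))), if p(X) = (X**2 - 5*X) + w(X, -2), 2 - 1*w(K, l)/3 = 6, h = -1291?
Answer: 22246512 - 17232*I*sqrt(613) ≈ 2.2247e+7 - 4.2664e+5*I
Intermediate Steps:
w(K, l) = -12 (w(K, l) = 6 - 3*6 = 6 - 18 = -12)
p(X) = -12 + X**2 - 5*X (p(X) = (X**2 - 5*X) - 12 = -12 + X**2 - 5*X)
p(0)*((-2640 + 4076)*(h + sqrt(-1387 + 774))) = (-12 + 0**2 - 5*0)*((-2640 + 4076)*(-1291 + sqrt(-1387 + 774))) = (-12 + 0 + 0)*(1436*(-1291 + sqrt(-613))) = -17232*(-1291 + I*sqrt(613)) = -12*(-1853876 + 1436*I*sqrt(613)) = 22246512 - 17232*I*sqrt(613)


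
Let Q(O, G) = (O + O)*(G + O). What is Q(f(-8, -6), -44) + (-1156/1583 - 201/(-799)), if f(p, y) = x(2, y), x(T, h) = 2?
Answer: -213094717/1264817 ≈ -168.48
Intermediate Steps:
f(p, y) = 2
Q(O, G) = 2*O*(G + O) (Q(O, G) = (2*O)*(G + O) = 2*O*(G + O))
Q(f(-8, -6), -44) + (-1156/1583 - 201/(-799)) = 2*2*(-44 + 2) + (-1156/1583 - 201/(-799)) = 2*2*(-42) + (-1156*1/1583 - 201*(-1/799)) = -168 + (-1156/1583 + 201/799) = -168 - 605461/1264817 = -213094717/1264817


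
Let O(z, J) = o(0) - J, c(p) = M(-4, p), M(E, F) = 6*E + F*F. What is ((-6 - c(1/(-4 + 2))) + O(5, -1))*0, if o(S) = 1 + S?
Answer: 0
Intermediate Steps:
M(E, F) = F**2 + 6*E (M(E, F) = 6*E + F**2 = F**2 + 6*E)
c(p) = -24 + p**2 (c(p) = p**2 + 6*(-4) = p**2 - 24 = -24 + p**2)
O(z, J) = 1 - J (O(z, J) = (1 + 0) - J = 1 - J)
((-6 - c(1/(-4 + 2))) + O(5, -1))*0 = ((-6 - (-24 + (1/(-4 + 2))**2)) + (1 - 1*(-1)))*0 = ((-6 - (-24 + (1/(-2))**2)) + (1 + 1))*0 = ((-6 - (-24 + (-1/2)**2)) + 2)*0 = ((-6 - (-24 + 1/4)) + 2)*0 = ((-6 - 1*(-95/4)) + 2)*0 = ((-6 + 95/4) + 2)*0 = (71/4 + 2)*0 = (79/4)*0 = 0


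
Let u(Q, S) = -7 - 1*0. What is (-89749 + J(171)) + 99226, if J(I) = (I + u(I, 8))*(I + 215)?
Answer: 72781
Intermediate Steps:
u(Q, S) = -7 (u(Q, S) = -7 + 0 = -7)
J(I) = (-7 + I)*(215 + I) (J(I) = (I - 7)*(I + 215) = (-7 + I)*(215 + I))
(-89749 + J(171)) + 99226 = (-89749 + (-1505 + 171² + 208*171)) + 99226 = (-89749 + (-1505 + 29241 + 35568)) + 99226 = (-89749 + 63304) + 99226 = -26445 + 99226 = 72781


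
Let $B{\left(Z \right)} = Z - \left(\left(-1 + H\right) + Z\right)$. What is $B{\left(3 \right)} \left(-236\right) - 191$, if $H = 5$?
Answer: $753$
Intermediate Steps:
$B{\left(Z \right)} = -4$ ($B{\left(Z \right)} = Z - \left(\left(-1 + 5\right) + Z\right) = Z - \left(4 + Z\right) = -4$)
$B{\left(3 \right)} \left(-236\right) - 191 = \left(-4\right) \left(-236\right) - 191 = 944 - 191 = 753$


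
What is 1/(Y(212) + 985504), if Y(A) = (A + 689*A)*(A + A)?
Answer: 1/63008224 ≈ 1.5871e-8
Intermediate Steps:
Y(A) = 1380*A² (Y(A) = (690*A)*(2*A) = 1380*A²)
1/(Y(212) + 985504) = 1/(1380*212² + 985504) = 1/(1380*44944 + 985504) = 1/(62022720 + 985504) = 1/63008224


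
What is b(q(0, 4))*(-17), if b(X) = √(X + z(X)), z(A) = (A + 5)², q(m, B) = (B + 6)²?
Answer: -85*√445 ≈ -1793.1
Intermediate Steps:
q(m, B) = (6 + B)²
z(A) = (5 + A)²
b(X) = √(X + (5 + X)²)
b(q(0, 4))*(-17) = √((6 + 4)² + (5 + (6 + 4)²)²)*(-17) = √(10² + (5 + 10²)²)*(-17) = √(100 + (5 + 100)²)*(-17) = √(100 + 105²)*(-17) = √(100 + 11025)*(-17) = √11125*(-17) = (5*√445)*(-17) = -85*√445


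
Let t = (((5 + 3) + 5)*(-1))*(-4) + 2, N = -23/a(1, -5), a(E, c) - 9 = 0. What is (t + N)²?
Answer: 214369/81 ≈ 2646.5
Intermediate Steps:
a(E, c) = 9 (a(E, c) = 9 + 0 = 9)
N = -23/9 ≈ -2.5556
t = 54 (t = ((8 + 5)*(-1))*(-4) + 2 = (13*(-1))*(-4) + 2 = -13*(-4) + 2 = 52 + 2 = 54)
(t + N)² = (54 - 23/9)² = (463/9)² = 214369/81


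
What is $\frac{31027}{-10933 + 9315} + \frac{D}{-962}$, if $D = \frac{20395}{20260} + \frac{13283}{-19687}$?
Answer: $- \frac{1190533594714201}{62082982376792} \approx -19.176$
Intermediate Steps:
$D = \frac{26480557}{79771724}$ ($D = 20395 \cdot \frac{1}{20260} + 13283 \left(- \frac{1}{19687}\right) = \frac{4079}{4052} - \frac{13283}{19687} = \frac{26480557}{79771724} \approx 0.33195$)
$\frac{31027}{-10933 + 9315} + \frac{D}{-962} = \frac{31027}{-10933 + 9315} + \frac{26480557}{79771724 \left(-962\right)} = \frac{31027}{-1618} + \frac{26480557}{79771724} \left(- \frac{1}{962}\right) = 31027 \left(- \frac{1}{1618}\right) - \frac{26480557}{76740398488} = - \frac{31027}{1618} - \frac{26480557}{76740398488} = - \frac{1190533594714201}{62082982376792}$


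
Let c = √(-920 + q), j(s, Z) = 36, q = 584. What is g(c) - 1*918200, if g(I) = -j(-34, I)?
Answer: -918236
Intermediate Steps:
c = 4*I*√21 (c = √(-920 + 584) = √(-336) = 4*I*√21 ≈ 18.33*I)
g(I) = -36 (g(I) = -1*36 = -36)
g(c) - 1*918200 = -36 - 1*918200 = -36 - 918200 = -918236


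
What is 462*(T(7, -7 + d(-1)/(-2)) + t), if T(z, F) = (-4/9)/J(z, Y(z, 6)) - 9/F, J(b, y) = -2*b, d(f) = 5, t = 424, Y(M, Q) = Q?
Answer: 11191400/57 ≈ 1.9634e+5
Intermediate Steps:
T(z, F) = -9/F + 2/(9*z) (T(z, F) = (-4/9)/((-2*z)) - 9/F = (-4*⅑)*(-1/(2*z)) - 9/F = -(-2)/(9*z) - 9/F = 2/(9*z) - 9/F = -9/F + 2/(9*z))
462*(T(7, -7 + d(-1)/(-2)) + t) = 462*((-9/(-7 + 5/(-2)) + (2/9)/7) + 424) = 462*((-9/(-7 + 5*(-½)) + (2/9)*(⅐)) + 424) = 462*((-9/(-7 - 5/2) + 2/63) + 424) = 462*((-9/(-19/2) + 2/63) + 424) = 462*((-9*(-2/19) + 2/63) + 424) = 462*((18/19 + 2/63) + 424) = 462*(1172/1197 + 424) = 462*(508700/1197) = 11191400/57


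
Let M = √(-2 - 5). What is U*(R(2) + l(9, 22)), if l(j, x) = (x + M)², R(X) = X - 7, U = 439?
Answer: 207208 + 19316*I*√7 ≈ 2.0721e+5 + 51105.0*I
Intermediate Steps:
M = I*√7 (M = √(-7) = I*√7 ≈ 2.6458*I)
R(X) = -7 + X
l(j, x) = (x + I*√7)²
U*(R(2) + l(9, 22)) = 439*((-7 + 2) + (22 + I*√7)²) = 439*(-5 + (22 + I*√7)²) = -2195 + 439*(22 + I*√7)²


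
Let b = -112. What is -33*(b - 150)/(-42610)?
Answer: -4323/21305 ≈ -0.20291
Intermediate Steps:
-33*(b - 150)/(-42610) = -33*(-112 - 150)/(-42610) = -33*(-262)*(-1/42610) = 8646*(-1/42610) = -4323/21305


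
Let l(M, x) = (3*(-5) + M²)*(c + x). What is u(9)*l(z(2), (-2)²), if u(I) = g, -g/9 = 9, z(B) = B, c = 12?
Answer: 14256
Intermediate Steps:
g = -81 (g = -9*9 = -81)
u(I) = -81
l(M, x) = (-15 + M²)*(12 + x) (l(M, x) = (3*(-5) + M²)*(12 + x) = (-15 + M²)*(12 + x))
u(9)*l(z(2), (-2)²) = -81*(-180 - 15*(-2)² + 12*2² + (-2)²*2²) = -81*(-180 - 15*4 + 12*4 + 4*4) = -81*(-180 - 60 + 48 + 16) = -81*(-176) = 14256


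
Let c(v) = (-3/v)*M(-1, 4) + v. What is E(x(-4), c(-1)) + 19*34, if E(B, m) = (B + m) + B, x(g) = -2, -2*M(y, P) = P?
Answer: 635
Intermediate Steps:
M(y, P) = -P/2
c(v) = v + 6/v (c(v) = (-3/v)*(-½*4) + v = -3/v*(-2) + v = 6/v + v = v + 6/v)
E(B, m) = m + 2*B
E(x(-4), c(-1)) + 19*34 = ((-1 + 6/(-1)) + 2*(-2)) + 19*34 = ((-1 + 6*(-1)) - 4) + 646 = ((-1 - 6) - 4) + 646 = (-7 - 4) + 646 = -11 + 646 = 635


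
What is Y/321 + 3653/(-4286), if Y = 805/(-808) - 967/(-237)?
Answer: -111009798731/131730672888 ≈ -0.84270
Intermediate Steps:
Y = 590551/191496 (Y = 805*(-1/808) - 967*(-1/237) = -805/808 + 967/237 = 590551/191496 ≈ 3.0839)
Y/321 + 3653/(-4286) = (590551/191496)/321 + 3653/(-4286) = (590551/191496)*(1/321) + 3653*(-1/4286) = 590551/61470216 - 3653/4286 = -111009798731/131730672888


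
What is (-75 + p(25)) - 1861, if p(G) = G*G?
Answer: -1311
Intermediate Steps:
p(G) = G²
(-75 + p(25)) - 1861 = (-75 + 25²) - 1861 = (-75 + 625) - 1861 = 550 - 1861 = -1311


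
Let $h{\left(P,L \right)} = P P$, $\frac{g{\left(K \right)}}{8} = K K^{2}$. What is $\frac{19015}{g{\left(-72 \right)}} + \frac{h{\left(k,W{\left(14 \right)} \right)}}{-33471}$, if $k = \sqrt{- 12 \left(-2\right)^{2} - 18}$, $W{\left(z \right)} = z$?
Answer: $- \frac{48819569}{11104874496} \approx -0.0043962$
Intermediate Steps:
$g{\left(K \right)} = 8 K^{3}$ ($g{\left(K \right)} = 8 K K^{2} = 8 K^{3}$)
$k = i \sqrt{66}$ ($k = \sqrt{\left(-12\right) 4 - 18} = \sqrt{-48 - 18} = \sqrt{-66} = i \sqrt{66} \approx 8.124 i$)
$h{\left(P,L \right)} = P^{2}$
$\frac{19015}{g{\left(-72 \right)}} + \frac{h{\left(k,W{\left(14 \right)} \right)}}{-33471} = \frac{19015}{8 \left(-72\right)^{3}} + \frac{\left(i \sqrt{66}\right)^{2}}{-33471} = \frac{19015}{8 \left(-373248\right)} - - \frac{22}{11157} = \frac{19015}{-2985984} + \frac{22}{11157} = 19015 \left(- \frac{1}{2985984}\right) + \frac{22}{11157} = - \frac{19015}{2985984} + \frac{22}{11157} = - \frac{48819569}{11104874496}$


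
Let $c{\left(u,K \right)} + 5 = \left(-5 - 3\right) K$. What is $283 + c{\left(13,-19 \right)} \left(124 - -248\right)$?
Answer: $54967$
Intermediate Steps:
$c{\left(u,K \right)} = -5 - 8 K$ ($c{\left(u,K \right)} = -5 + \left(-5 - 3\right) K = -5 - 8 K$)
$283 + c{\left(13,-19 \right)} \left(124 - -248\right) = 283 + \left(-5 - -152\right) \left(124 - -248\right) = 283 + \left(-5 + 152\right) \left(124 + 248\right) = 283 + 147 \cdot 372 = 283 + 54684 = 54967$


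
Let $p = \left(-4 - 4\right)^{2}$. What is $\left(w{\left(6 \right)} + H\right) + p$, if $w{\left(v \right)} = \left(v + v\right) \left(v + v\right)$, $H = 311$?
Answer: $519$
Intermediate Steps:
$p = 64$ ($p = \left(-8\right)^{2} = 64$)
$w{\left(v \right)} = 4 v^{2}$ ($w{\left(v \right)} = 2 v 2 v = 4 v^{2}$)
$\left(w{\left(6 \right)} + H\right) + p = \left(4 \cdot 6^{2} + 311\right) + 64 = \left(4 \cdot 36 + 311\right) + 64 = \left(144 + 311\right) + 64 = 455 + 64 = 519$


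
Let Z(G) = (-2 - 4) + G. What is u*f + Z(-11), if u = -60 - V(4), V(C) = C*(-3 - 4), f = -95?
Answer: 3023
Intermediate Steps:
Z(G) = -6 + G
V(C) = -7*C (V(C) = C*(-7) = -7*C)
u = -32 (u = -60 - (-7)*4 = -60 - 1*(-28) = -60 + 28 = -32)
u*f + Z(-11) = -32*(-95) + (-6 - 11) = 3040 - 17 = 3023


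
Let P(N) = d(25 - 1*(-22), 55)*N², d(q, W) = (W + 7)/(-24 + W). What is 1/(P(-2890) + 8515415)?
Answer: 1/25219615 ≈ 3.9652e-8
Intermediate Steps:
d(q, W) = (7 + W)/(-24 + W)
P(N) = 2*N² (P(N) = ((7 + 55)/(-24 + 55))*N² = (62/31)*N² = ((1/31)*62)*N² = 2*N²)
1/(P(-2890) + 8515415) = 1/(2*(-2890)² + 8515415) = 1/(2*8352100 + 8515415) = 1/(16704200 + 8515415) = 1/25219615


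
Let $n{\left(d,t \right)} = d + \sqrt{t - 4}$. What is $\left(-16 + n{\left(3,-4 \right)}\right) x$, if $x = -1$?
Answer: $13 - 2 i \sqrt{2} \approx 13.0 - 2.8284 i$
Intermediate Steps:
$n{\left(d,t \right)} = d + \sqrt{-4 + t}$
$\left(-16 + n{\left(3,-4 \right)}\right) x = \left(-16 + \left(3 + \sqrt{-4 - 4}\right)\right) \left(-1\right) = \left(-16 + \left(3 + \sqrt{-8}\right)\right) \left(-1\right) = \left(-16 + \left(3 + 2 i \sqrt{2}\right)\right) \left(-1\right) = \left(-13 + 2 i \sqrt{2}\right) \left(-1\right) = 13 - 2 i \sqrt{2}$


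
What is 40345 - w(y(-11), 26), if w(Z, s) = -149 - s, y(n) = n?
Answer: 40520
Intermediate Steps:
40345 - w(y(-11), 26) = 40345 - (-149 - 1*26) = 40345 - (-149 - 26) = 40345 - 1*(-175) = 40345 + 175 = 40520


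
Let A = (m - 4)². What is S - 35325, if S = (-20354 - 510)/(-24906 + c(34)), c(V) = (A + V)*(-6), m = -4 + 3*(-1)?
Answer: -228158959/6459 ≈ -35324.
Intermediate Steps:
m = -7 (m = -4 - 3 = -7)
A = 121 (A = (-7 - 4)² = (-11)² = 121)
c(V) = -726 - 6*V (c(V) = (121 + V)*(-6) = -726 - 6*V)
S = 5216/6459 (S = (-20354 - 510)/(-24906 + (-726 - 6*34)) = -20864/(-24906 + (-726 - 204)) = -20864/(-24906 - 930) = -20864/(-25836) = -20864*(-1/25836) = 5216/6459 ≈ 0.80756)
S - 35325 = 5216/6459 - 35325 = -228158959/6459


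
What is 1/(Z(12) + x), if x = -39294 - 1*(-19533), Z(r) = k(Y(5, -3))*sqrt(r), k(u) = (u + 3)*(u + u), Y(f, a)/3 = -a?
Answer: -6587/129979083 - 48*sqrt(3)/43326361 ≈ -5.2596e-5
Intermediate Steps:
Y(f, a) = -3*a (Y(f, a) = 3*(-a) = -3*a)
k(u) = 2*u*(3 + u) (k(u) = (3 + u)*(2*u) = 2*u*(3 + u))
Z(r) = 216*sqrt(r) (Z(r) = (2*(-3*(-3))*(3 - 3*(-3)))*sqrt(r) = (2*9*(3 + 9))*sqrt(r) = (2*9*12)*sqrt(r) = 216*sqrt(r))
x = -19761 (x = -39294 + 19533 = -19761)
1/(Z(12) + x) = 1/(216*sqrt(12) - 19761) = 1/(216*(2*sqrt(3)) - 19761) = 1/(432*sqrt(3) - 19761) = 1/(-19761 + 432*sqrt(3))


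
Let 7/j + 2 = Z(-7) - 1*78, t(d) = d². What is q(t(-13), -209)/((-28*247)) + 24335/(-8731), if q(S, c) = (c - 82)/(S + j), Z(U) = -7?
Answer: -2473128395833/887397326816 ≈ -2.7869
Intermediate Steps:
j = -7/87 (j = 7/(-2 + (-7 - 1*78)) = 7/(-2 + (-7 - 78)) = 7/(-2 - 85) = 7/(-87) = 7*(-1/87) = -7/87 ≈ -0.080460)
q(S, c) = (-82 + c)/(-7/87 + S) (q(S, c) = (c - 82)/(S - 7/87) = (-82 + c)/(-7/87 + S))
q(t(-13), -209)/((-28*247)) + 24335/(-8731) = (87*(-82 - 209)/(-7 + 87*(-13)²))/((-28*247)) + 24335/(-8731) = (87*(-291)/(-7 + 87*169))/(-6916) + 24335*(-1/8731) = (87*(-291)/(-7 + 14703))*(-1/6916) - 24335/8731 = (87*(-291)/14696)*(-1/6916) - 24335/8731 = (87*(1/14696)*(-291))*(-1/6916) - 24335/8731 = -25317/14696*(-1/6916) - 24335/8731 = 25317/101637536 - 24335/8731 = -2473128395833/887397326816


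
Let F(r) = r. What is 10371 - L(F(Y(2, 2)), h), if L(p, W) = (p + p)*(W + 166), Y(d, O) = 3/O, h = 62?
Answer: 9687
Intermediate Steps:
L(p, W) = 2*p*(166 + W) (L(p, W) = (2*p)*(166 + W) = 2*p*(166 + W))
10371 - L(F(Y(2, 2)), h) = 10371 - 2*3/2*(166 + 62) = 10371 - 2*3*(½)*228 = 10371 - 2*3*228/2 = 10371 - 1*684 = 10371 - 684 = 9687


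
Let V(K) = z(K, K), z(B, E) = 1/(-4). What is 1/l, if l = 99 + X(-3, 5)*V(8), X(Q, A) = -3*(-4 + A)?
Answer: 4/399 ≈ 0.010025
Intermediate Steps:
z(B, E) = -1/4
X(Q, A) = 12 - 3*A
V(K) = -1/4
l = 399/4 (l = 99 + (12 - 3*5)*(-1/4) = 99 + (12 - 15)*(-1/4) = 99 - 3*(-1/4) = 99 + 3/4 = 399/4 ≈ 99.750)
1/l = 1/(399/4) = 4/399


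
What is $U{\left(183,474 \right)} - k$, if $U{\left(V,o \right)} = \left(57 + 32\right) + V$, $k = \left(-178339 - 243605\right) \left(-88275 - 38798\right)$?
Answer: $-53617689640$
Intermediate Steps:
$k = 53617689912$ ($k = \left(-421944\right) \left(-127073\right) = 53617689912$)
$U{\left(V,o \right)} = 89 + V$
$U{\left(183,474 \right)} - k = \left(89 + 183\right) - 53617689912 = 272 - 53617689912 = -53617689640$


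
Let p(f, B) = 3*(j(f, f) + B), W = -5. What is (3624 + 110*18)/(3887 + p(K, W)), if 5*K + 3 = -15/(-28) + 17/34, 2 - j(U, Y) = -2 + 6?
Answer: 2802/1933 ≈ 1.4496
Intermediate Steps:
j(U, Y) = -2 (j(U, Y) = 2 - (-2 + 6) = 2 - 1*4 = 2 - 4 = -2)
K = -11/28 (K = -⅗ + (-15/(-28) + 17/34)/5 = -⅗ + (-15*(-1/28) + 17*(1/34))/5 = -⅗ + (15/28 + ½)/5 = -⅗ + (⅕)*(29/28) = -⅗ + 29/140 = -11/28 ≈ -0.39286)
p(f, B) = -6 + 3*B (p(f, B) = 3*(-2 + B) = -6 + 3*B)
(3624 + 110*18)/(3887 + p(K, W)) = (3624 + 110*18)/(3887 + (-6 + 3*(-5))) = (3624 + 1980)/(3887 + (-6 - 15)) = 5604/(3887 - 21) = 5604/3866 = 5604*(1/3866) = 2802/1933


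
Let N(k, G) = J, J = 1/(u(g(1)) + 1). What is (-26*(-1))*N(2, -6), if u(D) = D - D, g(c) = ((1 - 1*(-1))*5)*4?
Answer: 26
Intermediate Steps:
g(c) = 40 (g(c) = ((1 + 1)*5)*4 = (2*5)*4 = 10*4 = 40)
u(D) = 0
J = 1 (J = 1/(0 + 1) = 1/1 = 1)
N(k, G) = 1
(-26*(-1))*N(2, -6) = -26*(-1)*1 = 26*1 = 26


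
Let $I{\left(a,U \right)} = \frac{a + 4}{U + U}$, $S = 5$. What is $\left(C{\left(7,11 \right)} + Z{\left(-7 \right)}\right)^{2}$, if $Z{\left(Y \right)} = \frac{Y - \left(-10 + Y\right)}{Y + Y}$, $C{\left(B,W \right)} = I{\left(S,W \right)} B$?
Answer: $\frac{109561}{23716} \approx 4.6197$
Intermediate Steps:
$I{\left(a,U \right)} = \frac{4 + a}{2 U}$
$C{\left(B,W \right)} = \frac{9 B}{2 W}$ ($C{\left(B,W \right)} = \frac{4 + 5}{2 W} B = \frac{1}{2} \frac{1}{W} 9 B = \frac{9}{2 W} B = \frac{9 B}{2 W}$)
$Z{\left(Y \right)} = \frac{5}{Y}$ ($Z{\left(Y \right)} = \frac{10}{2 Y} = 10 \frac{1}{2 Y} = \frac{5}{Y}$)
$\left(C{\left(7,11 \right)} + Z{\left(-7 \right)}\right)^{2} = \left(\frac{9}{2} \cdot 7 \cdot \frac{1}{11} + \frac{5}{-7}\right)^{2} = \left(\frac{9}{2} \cdot 7 \cdot \frac{1}{11} + 5 \left(- \frac{1}{7}\right)\right)^{2} = \left(\frac{63}{22} - \frac{5}{7}\right)^{2} = \left(\frac{331}{154}\right)^{2} = \frac{109561}{23716}$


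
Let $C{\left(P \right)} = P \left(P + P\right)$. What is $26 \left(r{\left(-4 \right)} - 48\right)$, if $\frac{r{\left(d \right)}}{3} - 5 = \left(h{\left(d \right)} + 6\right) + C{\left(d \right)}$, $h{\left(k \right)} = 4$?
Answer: $2418$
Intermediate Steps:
$C{\left(P \right)} = 2 P^{2}$ ($C{\left(P \right)} = P 2 P = 2 P^{2}$)
$r{\left(d \right)} = 45 + 6 d^{2}$ ($r{\left(d \right)} = 15 + 3 \left(\left(4 + 6\right) + 2 d^{2}\right) = 15 + 3 \left(10 + 2 d^{2}\right) = 15 + \left(30 + 6 d^{2}\right) = 45 + 6 d^{2}$)
$26 \left(r{\left(-4 \right)} - 48\right) = 26 \left(\left(45 + 6 \left(-4\right)^{2}\right) - 48\right) = 26 \left(\left(45 + 6 \cdot 16\right) - 48\right) = 26 \left(\left(45 + 96\right) - 48\right) = 26 \left(141 - 48\right) = 26 \cdot 93 = 2418$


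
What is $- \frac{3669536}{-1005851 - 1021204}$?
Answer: $\frac{3669536}{2027055} \approx 1.8103$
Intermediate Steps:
$- \frac{3669536}{-1005851 - 1021204} = - \frac{3669536}{-2027055} = \left(-3669536\right) \left(- \frac{1}{2027055}\right) = \frac{3669536}{2027055}$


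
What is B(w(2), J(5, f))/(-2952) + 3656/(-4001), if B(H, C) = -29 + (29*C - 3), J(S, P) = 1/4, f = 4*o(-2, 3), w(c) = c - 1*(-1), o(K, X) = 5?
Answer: -4752661/5249312 ≈ -0.90539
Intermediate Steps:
w(c) = 1 + c (w(c) = c + 1 = 1 + c)
f = 20 (f = 4*5 = 20)
J(S, P) = ¼
B(H, C) = -32 + 29*C (B(H, C) = -29 + (-3 + 29*C) = -32 + 29*C)
B(w(2), J(5, f))/(-2952) + 3656/(-4001) = (-32 + 29*(¼))/(-2952) + 3656/(-4001) = (-32 + 29/4)*(-1/2952) + 3656*(-1/4001) = -99/4*(-1/2952) - 3656/4001 = 11/1312 - 3656/4001 = -4752661/5249312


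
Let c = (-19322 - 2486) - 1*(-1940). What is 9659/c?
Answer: -9659/19868 ≈ -0.48616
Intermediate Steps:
c = -19868 (c = -21808 + 1940 = -19868)
9659/c = 9659/(-19868) = 9659*(-1/19868) = -9659/19868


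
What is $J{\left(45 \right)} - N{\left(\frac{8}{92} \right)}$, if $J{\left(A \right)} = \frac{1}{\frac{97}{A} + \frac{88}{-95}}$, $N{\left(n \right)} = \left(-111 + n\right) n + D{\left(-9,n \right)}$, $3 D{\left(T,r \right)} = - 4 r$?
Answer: $\frac{17636875}{1667937} \approx 10.574$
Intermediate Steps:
$D{\left(T,r \right)} = - \frac{4 r}{3}$ ($D{\left(T,r \right)} = \frac{\left(-4\right) r}{3} = - \frac{4 r}{3}$)
$N{\left(n \right)} = - \frac{4 n}{3} + n \left(-111 + n\right)$ ($N{\left(n \right)} = \left(-111 + n\right) n - \frac{4 n}{3} = n \left(-111 + n\right) - \frac{4 n}{3} = - \frac{4 n}{3} + n \left(-111 + n\right)$)
$J{\left(A \right)} = \frac{1}{- \frac{88}{95} + \frac{97}{A}}$ ($J{\left(A \right)} = \frac{1}{\frac{97}{A} + 88 \left(- \frac{1}{95}\right)} = \frac{1}{\frac{97}{A} - \frac{88}{95}} = \frac{1}{- \frac{88}{95} + \frac{97}{A}}$)
$J{\left(45 \right)} - N{\left(\frac{8}{92} \right)} = \left(-95\right) 45 \frac{1}{-9215 + 88 \cdot 45} - \frac{\frac{8}{92} \left(-337 + 3 \cdot \frac{8}{92}\right)}{3} = \left(-95\right) 45 \frac{1}{-9215 + 3960} - \frac{8 \cdot \frac{1}{92} \left(-337 + 3 \cdot 8 \cdot \frac{1}{92}\right)}{3} = \left(-95\right) 45 \frac{1}{-5255} - \frac{1}{3} \cdot \frac{2}{23} \left(-337 + 3 \cdot \frac{2}{23}\right) = \left(-95\right) 45 \left(- \frac{1}{5255}\right) - \frac{1}{3} \cdot \frac{2}{23} \left(-337 + \frac{6}{23}\right) = \frac{855}{1051} - \frac{1}{3} \cdot \frac{2}{23} \left(- \frac{7745}{23}\right) = \frac{855}{1051} - - \frac{15490}{1587} = \frac{855}{1051} + \frac{15490}{1587} = \frac{17636875}{1667937}$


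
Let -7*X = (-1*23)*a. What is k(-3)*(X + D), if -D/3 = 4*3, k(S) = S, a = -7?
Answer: 177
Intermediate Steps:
D = -36 (D = -12*3 = -3*12 = -36)
X = -23 (X = -(-1*23)*(-7)/7 = -(-23)*(-7)/7 = -⅐*161 = -23)
k(-3)*(X + D) = -3*(-23 - 36) = -3*(-59) = 177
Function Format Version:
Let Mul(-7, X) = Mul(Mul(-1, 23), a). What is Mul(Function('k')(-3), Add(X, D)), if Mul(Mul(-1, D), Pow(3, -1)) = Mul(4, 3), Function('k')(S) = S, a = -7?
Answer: 177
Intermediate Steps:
D = -36 (D = Mul(-3, Mul(4, 3)) = Mul(-3, 12) = -36)
X = -23 (X = Mul(Rational(-1, 7), Mul(Mul(-1, 23), -7)) = Mul(Rational(-1, 7), Mul(-23, -7)) = Mul(Rational(-1, 7), 161) = -23)
Mul(Function('k')(-3), Add(X, D)) = Mul(-3, Add(-23, -36)) = Mul(-3, -59) = 177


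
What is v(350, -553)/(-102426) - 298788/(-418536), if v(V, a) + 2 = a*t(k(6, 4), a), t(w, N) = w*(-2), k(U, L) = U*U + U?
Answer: 51678993/198467446 ≈ 0.26039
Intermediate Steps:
k(U, L) = U + U**2 (k(U, L) = U**2 + U = U + U**2)
t(w, N) = -2*w
v(V, a) = -2 - 84*a (v(V, a) = -2 + a*(-12*(1 + 6)) = -2 + a*(-12*7) = -2 + a*(-2*42) = -2 + a*(-84) = -2 - 84*a)
v(350, -553)/(-102426) - 298788/(-418536) = (-2 - 84*(-553))/(-102426) - 298788/(-418536) = (-2 + 46452)*(-1/102426) - 298788*(-1/418536) = 46450*(-1/102426) + 24899/34878 = -23225/51213 + 24899/34878 = 51678993/198467446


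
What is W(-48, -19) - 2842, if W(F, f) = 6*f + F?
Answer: -3004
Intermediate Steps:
W(F, f) = F + 6*f
W(-48, -19) - 2842 = (-48 + 6*(-19)) - 2842 = (-48 - 114) - 2842 = -162 - 2842 = -3004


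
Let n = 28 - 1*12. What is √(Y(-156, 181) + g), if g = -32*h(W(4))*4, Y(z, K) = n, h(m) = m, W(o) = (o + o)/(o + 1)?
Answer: 4*I*√295/5 ≈ 13.74*I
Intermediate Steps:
W(o) = 2*o/(1 + o) (W(o) = (2*o)/(1 + o) = 2*o/(1 + o))
n = 16 (n = 28 - 12 = 16)
Y(z, K) = 16
g = -1024/5 (g = -64*4/(1 + 4)*4 = -64*4/5*4 = -32*8/5*4 = -256/5*4 = -1024/5 ≈ -204.80)
√(Y(-156, 181) + g) = √(16 - 1024/5) = √(-944/5) = 4*I*√295/5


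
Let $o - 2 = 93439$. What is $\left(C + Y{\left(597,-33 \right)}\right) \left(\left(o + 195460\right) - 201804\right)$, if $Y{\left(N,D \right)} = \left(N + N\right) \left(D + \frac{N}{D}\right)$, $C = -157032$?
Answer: $- \frac{208891702860}{11} \approx -1.899 \cdot 10^{10}$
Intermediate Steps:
$o = 93441$ ($o = 2 + 93439 = 93441$)
$Y{\left(N,D \right)} = 2 N \left(D + \frac{N}{D}\right)$
$\left(C + Y{\left(597,-33 \right)}\right) \left(\left(o + 195460\right) - 201804\right) = \left(-157032 + 2 \cdot 597 \frac{1}{-33} \left(597 + \left(-33\right)^{2}\right)\right) \left(\left(93441 + 195460\right) - 201804\right) = \left(-157032 + 2 \cdot 597 \left(- \frac{1}{33}\right) \left(597 + 1089\right)\right) \left(288901 - 201804\right) = \left(-157032 + 2 \cdot 597 \left(- \frac{1}{33}\right) 1686\right) 87097 = \left(-157032 - \frac{671028}{11}\right) 87097 = \left(- \frac{2398380}{11}\right) 87097 = - \frac{208891702860}{11}$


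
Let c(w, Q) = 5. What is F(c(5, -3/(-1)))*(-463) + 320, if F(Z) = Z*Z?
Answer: -11255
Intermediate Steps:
F(Z) = Z**2
F(c(5, -3/(-1)))*(-463) + 320 = 5**2*(-463) + 320 = 25*(-463) + 320 = -11575 + 320 = -11255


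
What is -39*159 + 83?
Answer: -6118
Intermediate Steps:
-39*159 + 83 = -6201 + 83 = -6118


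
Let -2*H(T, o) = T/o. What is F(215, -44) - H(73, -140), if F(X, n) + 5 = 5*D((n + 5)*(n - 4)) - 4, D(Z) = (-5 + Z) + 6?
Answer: 2619607/280 ≈ 9355.7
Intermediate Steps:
D(Z) = 1 + Z
F(X, n) = -4 + 5*(-4 + n)*(5 + n) (F(X, n) = -5 + (5*(1 + (n + 5)*(n - 4)) - 4) = -5 + (5*(1 + (5 + n)*(-4 + n)) - 4) = -5 + (5*(1 + (-4 + n)*(5 + n)) - 4) = -5 + ((5 + 5*(-4 + n)*(5 + n)) - 4) = -5 + (1 + 5*(-4 + n)*(5 + n)) = -4 + 5*(-4 + n)*(5 + n))
H(T, o) = -T/(2*o)
F(215, -44) - H(73, -140) = (-104 + 5*(-44) + 5*(-44)**2) - (-1)*73/(2*(-140)) = (-104 - 220 + 5*1936) - (-1)*73*(-1)/(2*140) = (-104 - 220 + 9680) - 1*73/280 = 9356 - 73/280 = 2619607/280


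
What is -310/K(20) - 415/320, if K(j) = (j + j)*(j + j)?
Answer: -477/320 ≈ -1.4906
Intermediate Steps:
K(j) = 4*j² (K(j) = (2*j)*(2*j) = 4*j²)
-310/K(20) - 415/320 = -310/(4*20²) - 415/320 = -310/(4*400) - 415*1/320 = -310/1600 - 83/64 = -310*1/1600 - 83/64 = -31/160 - 83/64 = -477/320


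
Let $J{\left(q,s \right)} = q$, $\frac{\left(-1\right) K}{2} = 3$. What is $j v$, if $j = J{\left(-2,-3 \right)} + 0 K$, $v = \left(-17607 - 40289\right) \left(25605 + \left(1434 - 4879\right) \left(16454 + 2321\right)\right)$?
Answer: $-7486447231840$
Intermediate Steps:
$K = -6$ ($K = \left(-2\right) 3 = -6$)
$v = 3743223615920$ ($v = - 57896 \left(25605 - 64679875\right) = \left(-57896\right) \left(-64654270\right) = 3743223615920$)
$j = -2$ ($j = -2 + 0 \left(-6\right) = -2 + 0 = -2$)
$j v = \left(-2\right) 3743223615920 = -7486447231840$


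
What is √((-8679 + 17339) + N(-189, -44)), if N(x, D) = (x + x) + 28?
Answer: √8310 ≈ 91.159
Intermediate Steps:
N(x, D) = 28 + 2*x (N(x, D) = 2*x + 28 = 28 + 2*x)
√((-8679 + 17339) + N(-189, -44)) = √((-8679 + 17339) + (28 + 2*(-189))) = √(8660 + (28 - 378)) = √(8660 - 350) = √8310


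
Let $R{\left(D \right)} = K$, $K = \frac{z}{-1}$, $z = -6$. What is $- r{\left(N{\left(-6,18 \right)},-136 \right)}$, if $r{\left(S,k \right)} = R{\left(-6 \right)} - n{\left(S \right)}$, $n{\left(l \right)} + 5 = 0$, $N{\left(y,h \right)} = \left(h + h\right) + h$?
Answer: $-11$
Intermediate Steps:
$N{\left(y,h \right)} = 3 h$ ($N{\left(y,h \right)} = 2 h + h = 3 h$)
$n{\left(l \right)} = -5$ ($n{\left(l \right)} = -5 + 0 = -5$)
$K = 6$ ($K = - \frac{6}{-1} = \left(-6\right) \left(-1\right) = 6$)
$R{\left(D \right)} = 6$
$r{\left(S,k \right)} = 11$ ($r{\left(S,k \right)} = 6 - -5 = 6 + 5 = 11$)
$- r{\left(N{\left(-6,18 \right)},-136 \right)} = \left(-1\right) 11 = -11$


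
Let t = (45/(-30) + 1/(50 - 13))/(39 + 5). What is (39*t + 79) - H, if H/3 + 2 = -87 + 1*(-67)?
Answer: 1776781/3256 ≈ 545.69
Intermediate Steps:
t = -109/3256 (t = (45*(-1/30) + 1/37)/44 = (-3/2 + 1/37)*(1/44) = -109/74*1/44 = -109/3256 ≈ -0.033477)
H = -468 (H = -6 + 3*(-87 + 1*(-67)) = -6 + 3*(-87 - 67) = -6 + 3*(-154) = -6 - 462 = -468)
(39*t + 79) - H = (39*(-109/3256) + 79) - 1*(-468) = (-4251/3256 + 79) + 468 = 252973/3256 + 468 = 1776781/3256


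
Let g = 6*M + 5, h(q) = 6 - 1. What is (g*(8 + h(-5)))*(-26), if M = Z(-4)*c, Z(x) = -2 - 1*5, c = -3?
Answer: -44278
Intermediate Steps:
Z(x) = -7 (Z(x) = -2 - 5 = -7)
M = 21 (M = -7*(-3) = 21)
h(q) = 5
g = 131 (g = 6*21 + 5 = 126 + 5 = 131)
(g*(8 + h(-5)))*(-26) = (131*(8 + 5))*(-26) = (131*13)*(-26) = 1703*(-26) = -44278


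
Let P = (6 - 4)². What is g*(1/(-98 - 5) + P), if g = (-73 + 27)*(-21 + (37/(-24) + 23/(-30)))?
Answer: 8813347/2060 ≈ 4278.3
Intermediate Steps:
P = 4 (P = 2² = 4)
g = 64331/60 (g = -46*(-21 + (37*(-1/24) + 23*(-1/30))) = -46*(-21 + (-37/24 - 23/30)) = -46*(-21 - 277/120) = -46*(-2797/120) = 64331/60 ≈ 1072.2)
g*(1/(-98 - 5) + P) = 64331*(1/(-98 - 5) + 4)/60 = 64331*(1/(-103) + 4)/60 = 64331*(-1/103 + 4)/60 = (64331/60)*(411/103) = 8813347/2060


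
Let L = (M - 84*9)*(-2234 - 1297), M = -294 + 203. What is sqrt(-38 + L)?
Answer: sqrt(2990719) ≈ 1729.4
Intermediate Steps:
M = -91
L = 2990757 (L = (-91 - 84*9)*(-2234 - 1297) = (-91 - 756)*(-3531) = -847*(-3531) = 2990757)
sqrt(-38 + L) = sqrt(-38 + 2990757) = sqrt(2990719)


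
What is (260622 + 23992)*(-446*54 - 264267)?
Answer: -82068731514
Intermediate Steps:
(260622 + 23992)*(-446*54 - 264267) = 284614*(-24084 - 264267) = 284614*(-288351) = -82068731514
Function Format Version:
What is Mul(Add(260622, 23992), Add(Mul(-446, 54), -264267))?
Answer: -82068731514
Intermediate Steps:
Mul(Add(260622, 23992), Add(Mul(-446, 54), -264267)) = Mul(284614, Add(-24084, -264267)) = Mul(284614, -288351) = -82068731514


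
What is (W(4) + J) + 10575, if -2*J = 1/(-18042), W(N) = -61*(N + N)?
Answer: 363979309/36084 ≈ 10087.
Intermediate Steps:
W(N) = -122*N
J = 1/36084 (J = -½/(-18042) = -½*(-1/18042) = 1/36084 ≈ 2.7713e-5)
(W(4) + J) + 10575 = (-122*4 + 1/36084) + 10575 = (-488 + 1/36084) + 10575 = -17608991/36084 + 10575 = 363979309/36084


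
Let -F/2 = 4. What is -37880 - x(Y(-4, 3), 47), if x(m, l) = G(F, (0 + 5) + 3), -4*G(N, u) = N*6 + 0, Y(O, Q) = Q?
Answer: -37892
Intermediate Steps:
F = -8 (F = -2*4 = -8)
G(N, u) = -3*N/2 (G(N, u) = -(N*6 + 0)/4 = -(6*N + 0)/4 = -3*N/2)
x(m, l) = 12 (x(m, l) = -3/2*(-8) = 12)
-37880 - x(Y(-4, 3), 47) = -37880 - 1*12 = -37880 - 12 = -37892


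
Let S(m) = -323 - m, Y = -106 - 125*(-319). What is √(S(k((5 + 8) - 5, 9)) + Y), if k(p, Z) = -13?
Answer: √39459 ≈ 198.64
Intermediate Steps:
Y = 39769 (Y = -106 + 39875 = 39769)
√(S(k((5 + 8) - 5, 9)) + Y) = √((-323 - 1*(-13)) + 39769) = √((-323 + 13) + 39769) = √(-310 + 39769) = √39459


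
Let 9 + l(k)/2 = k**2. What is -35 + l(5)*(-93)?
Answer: -3011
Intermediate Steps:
l(k) = -18 + 2*k**2
-35 + l(5)*(-93) = -35 + (-18 + 2*5**2)*(-93) = -35 + (-18 + 2*25)*(-93) = -35 + (-18 + 50)*(-93) = -35 + 32*(-93) = -35 - 2976 = -3011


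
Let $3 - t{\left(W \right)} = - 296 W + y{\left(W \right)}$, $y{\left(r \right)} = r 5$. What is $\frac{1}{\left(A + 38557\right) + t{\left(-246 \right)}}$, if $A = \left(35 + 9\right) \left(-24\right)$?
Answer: $- \frac{1}{34082} \approx -2.9341 \cdot 10^{-5}$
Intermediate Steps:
$y{\left(r \right)} = 5 r$
$A = -1056$ ($A = 44 \left(-24\right) = -1056$)
$t{\left(W \right)} = 3 + 291 W$ ($t{\left(W \right)} = 3 - \left(- 296 W + 5 W\right) = 3 - - 291 W = 3 + 291 W$)
$\frac{1}{\left(A + 38557\right) + t{\left(-246 \right)}} = \frac{1}{\left(-1056 + 38557\right) + \left(3 + 291 \left(-246\right)\right)} = \frac{1}{37501 + \left(3 - 71586\right)} = \frac{1}{37501 - 71583} = \frac{1}{-34082} = - \frac{1}{34082}$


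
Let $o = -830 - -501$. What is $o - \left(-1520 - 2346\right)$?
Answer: $3537$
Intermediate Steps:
$o = -329$ ($o = -830 + 501 = -329$)
$o - \left(-1520 - 2346\right) = -329 - \left(-1520 - 2346\right) = -329 - -3866 = -329 + 3866 = 3537$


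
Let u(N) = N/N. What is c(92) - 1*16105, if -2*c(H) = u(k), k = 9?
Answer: -32211/2 ≈ -16106.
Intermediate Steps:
u(N) = 1
c(H) = -½ (c(H) = -½*1 = -½)
c(92) - 1*16105 = -½ - 1*16105 = -½ - 16105 = -32211/2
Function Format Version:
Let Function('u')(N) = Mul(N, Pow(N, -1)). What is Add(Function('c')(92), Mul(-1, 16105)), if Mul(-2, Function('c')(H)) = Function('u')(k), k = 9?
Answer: Rational(-32211, 2) ≈ -16106.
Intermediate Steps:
Function('u')(N) = 1
Function('c')(H) = Rational(-1, 2) (Function('c')(H) = Mul(Rational(-1, 2), 1) = Rational(-1, 2))
Add(Function('c')(92), Mul(-1, 16105)) = Add(Rational(-1, 2), Mul(-1, 16105)) = Add(Rational(-1, 2), -16105) = Rational(-32211, 2)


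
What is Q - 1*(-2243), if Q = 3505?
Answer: 5748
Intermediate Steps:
Q - 1*(-2243) = 3505 - 1*(-2243) = 3505 + 2243 = 5748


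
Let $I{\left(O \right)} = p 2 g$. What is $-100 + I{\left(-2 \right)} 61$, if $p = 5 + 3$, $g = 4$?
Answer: $3804$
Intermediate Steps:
$p = 8$
$I{\left(O \right)} = 64$ ($I{\left(O \right)} = 8 \cdot 2 \cdot 4 = 16 \cdot 4 = 64$)
$-100 + I{\left(-2 \right)} 61 = -100 + 64 \cdot 61 = -100 + 3904 = 3804$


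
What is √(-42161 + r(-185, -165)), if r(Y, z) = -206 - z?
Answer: I*√42202 ≈ 205.43*I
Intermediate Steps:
√(-42161 + r(-185, -165)) = √(-42161 + (-206 - 1*(-165))) = √(-42161 + (-206 + 165)) = √(-42161 - 41) = √(-42202) = I*√42202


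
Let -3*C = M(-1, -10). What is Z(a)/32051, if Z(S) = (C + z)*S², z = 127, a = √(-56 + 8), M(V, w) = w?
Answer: -6256/32051 ≈ -0.19519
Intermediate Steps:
a = 4*I*√3 (a = √(-48) = 4*I*√3 ≈ 6.9282*I)
C = 10/3 (C = -⅓*(-10) = 10/3 ≈ 3.3333)
Z(S) = 391*S²/3 (Z(S) = (10/3 + 127)*S² = 391*S²/3)
Z(a)/32051 = (391*(4*I*√3)²/3)/32051 = ((391/3)*(-48))*(1/32051) = -6256*1/32051 = -6256/32051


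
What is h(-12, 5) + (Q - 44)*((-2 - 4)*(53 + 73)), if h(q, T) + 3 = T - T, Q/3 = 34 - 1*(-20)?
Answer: -89211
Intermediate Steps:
Q = 162 (Q = 3*(34 - 1*(-20)) = 3*(34 + 20) = 3*54 = 162)
h(q, T) = -3 (h(q, T) = -3 + (T - T) = -3 + 0 = -3)
h(-12, 5) + (Q - 44)*((-2 - 4)*(53 + 73)) = -3 + (162 - 44)*((-2 - 4)*(53 + 73)) = -3 + 118*(-6*126) = -3 + 118*(-756) = -3 - 89208 = -89211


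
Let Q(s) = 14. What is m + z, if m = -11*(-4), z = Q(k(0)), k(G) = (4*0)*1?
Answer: 58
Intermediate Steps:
k(G) = 0 (k(G) = 0*1 = 0)
z = 14
m = 44
m + z = 44 + 14 = 58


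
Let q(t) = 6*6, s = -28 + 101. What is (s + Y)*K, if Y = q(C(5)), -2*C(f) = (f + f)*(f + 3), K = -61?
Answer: -6649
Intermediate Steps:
C(f) = -f*(3 + f) (C(f) = -(f + f)*(f + 3)/2 = -2*f*(3 + f)/2 = -f*(3 + f))
s = 73
q(t) = 36
Y = 36
(s + Y)*K = (73 + 36)*(-61) = 109*(-61) = -6649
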